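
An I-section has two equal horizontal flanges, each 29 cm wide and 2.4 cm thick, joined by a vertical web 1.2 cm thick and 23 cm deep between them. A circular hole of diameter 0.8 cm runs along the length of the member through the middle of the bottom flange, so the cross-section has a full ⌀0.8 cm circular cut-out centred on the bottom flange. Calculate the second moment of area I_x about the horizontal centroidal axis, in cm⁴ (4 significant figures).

Break the section into simple shapes (no overlaps), measuring from the bottom-left corner of the bounding box.
Bottom flange: 29 × 2.4, A = 69.6 cm², y = 1.2 cm, Ī = 33.408 cm⁴.
Web: 1.2 × 23, A = 27.6 cm², y = 13.9 cm, Ī = 1216.7 cm⁴.
Top flange: 29 × 2.4, A = 69.6 cm², y = 26.6 cm, Ī = 33.408 cm⁴.
Hole (subtracted): ⌀0.8, A = 0.502655 cm², y = 1.2 cm, Ī = 0.0201062 cm⁴.
Centroid: ȳ = ΣA·y / ΣA = 13.9384 cm.
Transfer each piece to the horizontal centroidal axis using Ī + A·d² with d = y − 13.9384:
  bottom flange: d = -12.7384 cm → contributes +11327.2 cm⁴
  web: d = -0.0383874 cm → contributes +1216.74 cm⁴
  top flange: d = 12.6616 cm → contributes +11191.4 cm⁴
  hole: d = -12.7384 cm → contributes −81.5842 cm⁴
Total I = 23653.7 cm⁴.

I_x ≈ 2.365 × 10⁴ cm⁴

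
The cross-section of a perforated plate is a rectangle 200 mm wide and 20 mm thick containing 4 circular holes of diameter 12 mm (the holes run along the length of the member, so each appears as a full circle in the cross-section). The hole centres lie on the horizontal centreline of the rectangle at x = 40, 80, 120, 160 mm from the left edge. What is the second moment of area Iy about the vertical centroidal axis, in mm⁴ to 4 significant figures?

Split into non-overlapping primitives; take the origin at the lower-left of the bounding box.
Plate: 200 × 20, A = 4 000 mm², x = 100 mm, Ī = 13 333 333 mm⁴.
Hole 1 (subtracted): ⌀12, A = 113.097 mm², x = 40 mm, Ī = 1017.88 mm⁴.
Hole 2 (subtracted): ⌀12, A = 113.097 mm², x = 80 mm, Ī = 1017.88 mm⁴.
Hole 3 (subtracted): ⌀12, A = 113.097 mm², x = 120 mm, Ī = 1017.88 mm⁴.
Hole 4 (subtracted): ⌀12, A = 113.097 mm², x = 160 mm, Ī = 1017.88 mm⁴.
By symmetry the centroid is at mid-width, x̄ = 100 mm.
Transfer each piece to the vertical centroidal axis using Ī + A·d² with d = x − 100:
  plate: d = 0 mm → contributes +13 333 333 mm⁴
  hole 1: d = -60 mm → contributes −408 168 mm⁴
  hole 2: d = -20 mm → contributes −46256.8 mm⁴
  hole 3: d = 20 mm → contributes −46256.8 mm⁴
  hole 4: d = 60 mm → contributes −408 168 mm⁴
Total I = 12 424 483 mm⁴.

Iy ≈ 1.242 × 10⁷ mm⁴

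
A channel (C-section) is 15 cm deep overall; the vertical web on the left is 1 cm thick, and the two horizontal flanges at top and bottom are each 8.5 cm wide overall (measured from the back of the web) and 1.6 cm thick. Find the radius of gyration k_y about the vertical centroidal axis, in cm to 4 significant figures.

Break the section into simple shapes (no overlaps), measuring from the bottom-left corner of the bounding box.
Web: 1 × 15, A = 15 cm², x = 0.5 cm, Ī = 1.25 cm⁴.
Top flange (beyond web): 7.5 × 1.6, A = 12 cm², x = 4.75 cm, Ī = 56.25 cm⁴.
Bottom flange (beyond web): 7.5 × 1.6, A = 12 cm², x = 4.75 cm, Ī = 56.25 cm⁴.
Centroid: x̄ = ΣA·x / ΣA = 3.11538 cm.
Transfer each piece to the vertical centroidal axis using Ī + A·d² with d = x − 3.11538:
  web: d = -2.61538 cm → contributes +103.854 cm⁴
  top flange (beyond web): d = 1.63462 cm → contributes +88.3136 cm⁴
  bottom flange (beyond web): d = 1.63462 cm → contributes +88.3136 cm⁴
Total I = 280.481 cm⁴.
Radius of gyration: k = √(I/A) = √(280.481 / 39) = 2.68176 cm.

k_y ≈ 2.682 cm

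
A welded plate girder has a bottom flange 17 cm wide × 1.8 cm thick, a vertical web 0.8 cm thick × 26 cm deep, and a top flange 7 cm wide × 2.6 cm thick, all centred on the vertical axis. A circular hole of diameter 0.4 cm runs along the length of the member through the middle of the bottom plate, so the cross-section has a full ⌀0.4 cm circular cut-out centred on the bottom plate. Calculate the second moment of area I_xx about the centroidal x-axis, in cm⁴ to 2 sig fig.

I_xx ≈ 1.0 × 10⁴ cm⁴

Split into non-overlapping primitives; take the origin at the lower-left of the bounding box.
Bottom plate: 17 × 1.8, A = 30.6 cm², y = 0.9 cm, Ī = 8.262 cm⁴.
Web plate: 0.8 × 26, A = 20.8 cm², y = 14.8 cm, Ī = 1 172 cm⁴.
Top plate: 7 × 2.6, A = 18.2 cm², y = 29.1 cm, Ī = 10.25 cm⁴.
Hole (subtracted): ⌀0.4, A = 0.1257 cm², y = 0.9 cm, Ī = 0.001257 cm⁴.
Centroid: ȳ = ΣA·y / ΣA = 12.45 cm.
Transfer each piece to the centroidal x-axis using Ī + A·d² with d = y − 12.45:
  bottom plate: d = -11.55 cm → contributes +4 090 cm⁴
  web plate: d = 2.351 cm → contributes +1 287 cm⁴
  top plate: d = 16.65 cm → contributes +5 056 cm⁴
  hole: d = -11.55 cm → contributes −16.76 cm⁴
Total I = 10 416 cm⁴.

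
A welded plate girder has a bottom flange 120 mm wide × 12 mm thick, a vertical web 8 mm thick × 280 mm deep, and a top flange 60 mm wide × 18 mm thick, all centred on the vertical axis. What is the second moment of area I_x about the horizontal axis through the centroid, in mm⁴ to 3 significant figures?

Split into non-overlapping primitives; take the origin at the lower-left of the bounding box.
Bottom plate: 120 × 12, A = 1 440 mm², y = 6 mm, Ī = 17 280 mm⁴.
Web plate: 8 × 280, A = 2 240 mm², y = 152 mm, Ī = 14 634 667 mm⁴.
Top plate: 60 × 18, A = 1 080 mm², y = 301 mm, Ī = 29 160 mm⁴.
Centroid: ȳ = ΣA·y / ΣA = 141.64 mm.
Transfer each piece to the horizontal axis through the centroid using Ī + A·d² with d = y − 141.64:
  bottom plate: d = -135.64 mm → contributes +26 510 177 mm⁴
  web plate: d = 10.361 mm → contributes +14 875 147 mm⁴
  top plate: d = 159.36 mm → contributes +27 456 881 mm⁴
Total I = 68 842 205 mm⁴.

I_x ≈ 6.88 × 10⁷ mm⁴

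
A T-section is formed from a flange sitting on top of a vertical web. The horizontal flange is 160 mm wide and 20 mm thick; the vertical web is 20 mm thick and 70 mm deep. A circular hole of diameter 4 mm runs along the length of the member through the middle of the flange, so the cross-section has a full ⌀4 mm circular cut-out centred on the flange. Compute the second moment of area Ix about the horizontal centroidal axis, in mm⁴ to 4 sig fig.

Split into non-overlapping primitives; take the origin at the lower-left of the bounding box.
Flange: 160 × 20, A = 3 200 mm², y = 80 mm, Ī = 106 667 mm⁴.
Web: 20 × 70, A = 1 400 mm², y = 35 mm, Ī = 571 667 mm⁴.
Hole (subtracted): ⌀4, A = 12.5664 mm², y = 80 mm, Ī = 12.5664 mm⁴.
Centroid: ȳ = ΣA·y / ΣA = 66.2668 mm.
Transfer each piece to the horizontal centroidal axis using Ī + A·d² with d = y − 66.2668:
  flange: d = 13.7332 mm → contributes +710 186 mm⁴
  web: d = -31.2668 mm → contributes +1 940 327 mm⁴
  hole: d = 13.7332 mm → contributes −2382.58 mm⁴
Total I = 2 648 131 mm⁴.

Ix ≈ 2.648 × 10⁶ mm⁴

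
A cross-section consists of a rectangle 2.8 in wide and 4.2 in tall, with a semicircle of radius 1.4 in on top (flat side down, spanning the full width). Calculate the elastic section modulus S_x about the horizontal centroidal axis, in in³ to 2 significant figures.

Treat the section as a set of non-overlapping primitives; coordinates are from the bounding-box lower-left.
Rectangular body: 2.8 × 4.2, A = 11.76 in², y = 2.1 in, Ī = 17.29 in⁴.
Semicircular cap: semicircle r = 1.4, A = 3.079 in², y = 4.794 in, Ī = 0.4216 in⁴.
Centroid: ȳ = ΣA·y / ΣA = 2.659 in.
Transfer each piece to the horizontal centroidal axis using Ī + A·d² with d = y − 2.659:
  rectangular body: d = -0.559 in → contributes +20.96 in⁴
  semicircular cap: d = 2.135 in → contributes +14.46 in⁴
Total I = 35.42 in⁴.
Extreme fibre distance c = 2.941 in; S = I/c = 12.04 in³.

S_x ≈ 12 in³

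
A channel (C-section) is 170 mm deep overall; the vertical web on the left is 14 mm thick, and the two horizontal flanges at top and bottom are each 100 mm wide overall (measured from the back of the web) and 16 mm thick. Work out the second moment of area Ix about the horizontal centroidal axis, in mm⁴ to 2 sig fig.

Break the section into simple shapes (no overlaps), measuring from the bottom-left corner of the bounding box.
Web: 14 × 170, A = 2 380 mm², y = 85 mm, Ī = 5 731 833 mm⁴.
Top flange (beyond web): 86 × 16, A = 1 376 mm², y = 162 mm, Ī = 29 355 mm⁴.
Bottom flange (beyond web): 86 × 16, A = 1 376 mm², y = 8 mm, Ī = 29 355 mm⁴.
By symmetry the centroid is at mid-height, ȳ = 85 mm.
Transfer each piece to the horizontal centroidal axis using Ī + A·d² with d = y − 85:
  web: d = 0 mm → contributes +5 731 833 mm⁴
  top flange (beyond web): d = 77 mm → contributes +8 187 659 mm⁴
  bottom flange (beyond web): d = -77 mm → contributes +8 187 659 mm⁴
Total I = 22 107 151 mm⁴.

Ix ≈ 2.2 × 10⁷ mm⁴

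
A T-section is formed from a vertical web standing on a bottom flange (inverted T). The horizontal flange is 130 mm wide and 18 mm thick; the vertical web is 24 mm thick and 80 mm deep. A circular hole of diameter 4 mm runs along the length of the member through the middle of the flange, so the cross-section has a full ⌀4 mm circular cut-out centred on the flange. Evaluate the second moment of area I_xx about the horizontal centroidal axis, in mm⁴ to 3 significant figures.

I_xx ≈ 3.61 × 10⁶ mm⁴

Split into non-overlapping primitives; take the origin at the lower-left of the bounding box.
Flange: 130 × 18, A = 2 340 mm², y = 9 mm, Ī = 63 180 mm⁴.
Web: 24 × 80, A = 1 920 mm², y = 58 mm, Ī = 1 024 000 mm⁴.
Hole (subtracted): ⌀4, A = 12.566 mm², y = 9 mm, Ī = 12.566 mm⁴.
Centroid: ȳ = ΣA·y / ΣA = 31.15 mm.
Transfer each piece to the horizontal centroidal axis using Ī + A·d² with d = y − 31.15:
  flange: d = -22.15 mm → contributes +1 211 221 mm⁴
  web: d = 26.85 mm → contributes +2 408 187 mm⁴
  hole: d = -22.15 mm → contributes −6177.8 mm⁴
Total I = 3 613 230 mm⁴.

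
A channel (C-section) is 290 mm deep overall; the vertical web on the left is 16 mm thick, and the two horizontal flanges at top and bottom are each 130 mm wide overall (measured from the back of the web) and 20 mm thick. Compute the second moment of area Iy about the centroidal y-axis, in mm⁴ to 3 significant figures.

Treat the section as a set of non-overlapping primitives; coordinates are from the bounding-box lower-left.
Web: 16 × 290, A = 4 640 mm², x = 8 mm, Ī = 98 987 mm⁴.
Top flange (beyond web): 114 × 20, A = 2 280 mm², x = 73 mm, Ī = 2 469 240 mm⁴.
Bottom flange (beyond web): 114 × 20, A = 2 280 mm², x = 73 mm, Ī = 2 469 240 mm⁴.
Centroid: x̄ = ΣA·x / ΣA = 40.217 mm.
Transfer each piece to the centroidal y-axis using Ī + A·d² with d = x − 40.217:
  web: d = -32.217 mm → contributes +4 915 122 mm⁴
  top flange (beyond web): d = 32.783 mm → contributes +4 919 555 mm⁴
  bottom flange (beyond web): d = 32.783 mm → contributes +4 919 555 mm⁴
Total I = 14 754 232 mm⁴.

Iy ≈ 1.48 × 10⁷ mm⁴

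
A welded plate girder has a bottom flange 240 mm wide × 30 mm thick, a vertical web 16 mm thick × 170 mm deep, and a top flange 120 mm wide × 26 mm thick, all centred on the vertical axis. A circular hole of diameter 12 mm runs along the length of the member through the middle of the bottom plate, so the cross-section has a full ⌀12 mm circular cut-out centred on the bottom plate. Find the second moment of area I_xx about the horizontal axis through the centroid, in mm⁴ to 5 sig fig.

I_xx ≈ 9.5540 × 10⁷ mm⁴

Split into non-overlapping primitives; take the origin at the lower-left of the bounding box.
Bottom plate: 240 × 30, A = 7 200 mm², y = 15 mm, Ī = 540 000 mm⁴.
Web plate: 16 × 170, A = 2 720 mm², y = 115 mm, Ī = 6 550 667 mm⁴.
Top plate: 120 × 26, A = 3 120 mm², y = 213 mm, Ī = 175 760 mm⁴.
Hole (subtracted): ⌀12, A = 113.0973 mm², y = 15 mm, Ī = 1017.876 mm⁴.
Centroid: ȳ = ΣA·y / ΣA = 83.8301 mm.
Transfer each piece to the horizontal axis through the centroid using Ī + A·d² with d = y − 83.8301:
  bottom plate: d = -68.8301 mm → contributes +34 650 595 mm⁴
  web plate: d = 31.1699 mm → contributes +9 193 317 mm⁴
  top plate: d = 129.1699 mm → contributes +52 232 533 mm⁴
  hole: d = -68.8301 mm → contributes −536825.8 mm⁴
Total I = 95 539 619 mm⁴.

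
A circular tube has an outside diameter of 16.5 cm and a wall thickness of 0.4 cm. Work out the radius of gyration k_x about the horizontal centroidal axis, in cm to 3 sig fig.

Break the section into simple shapes (no overlaps), measuring from the bottom-left corner of the bounding box.
Outer circle: ⌀16.5, A = 213.82 cm², y = 8.25 cm, Ī = 3638.4 cm⁴.
Bore (subtracted): ⌀15.7, A = 193.59 cm², y = 8.25 cm, Ī = 2982.4 cm⁴.
By symmetry the centroid is at mid-height, ȳ = 8.25 cm.
All pieces are centred on the horizontal centroidal axis, so I = ΣĪ (holes subtracted) = 655.94 cm⁴.
Radius of gyration: k = √(I/A) = √(655.94 / 20.232) = 5.694 cm.

k_x ≈ 5.69 cm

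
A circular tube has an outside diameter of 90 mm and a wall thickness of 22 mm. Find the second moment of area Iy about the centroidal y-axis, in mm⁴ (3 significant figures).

Break the section into simple shapes (no overlaps), measuring from the bottom-left corner of the bounding box.
Outer circle: ⌀90, A = 6361.7 mm², x = 45 mm, Ī = 3 220 623 mm⁴.
Bore (subtracted): ⌀46, A = 1661.9 mm², x = 45 mm, Ī = 219 787 mm⁴.
By symmetry the centroid is at mid-width, x̄ = 45 mm.
All pieces are centred on the centroidal y-axis, so I = ΣĪ (holes subtracted) = 3 000 837 mm⁴.

Iy ≈ 3.00 × 10⁶ mm⁴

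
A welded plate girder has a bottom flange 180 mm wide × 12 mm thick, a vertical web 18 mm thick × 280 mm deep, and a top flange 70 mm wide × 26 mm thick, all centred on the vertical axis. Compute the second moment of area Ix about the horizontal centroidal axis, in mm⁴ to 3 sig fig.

Ix ≈ 1.22 × 10⁸ mm⁴

Treat the section as a set of non-overlapping primitives; coordinates are from the bounding-box lower-left.
Bottom plate: 180 × 12, A = 2 160 mm², y = 6 mm, Ī = 25 920 mm⁴.
Web plate: 18 × 280, A = 5 040 mm², y = 152 mm, Ī = 32 928 000 mm⁴.
Top plate: 70 × 26, A = 1 820 mm², y = 305 mm, Ī = 102 527 mm⁴.
Centroid: ȳ = ΣA·y / ΣA = 147.91 mm.
Transfer each piece to the horizontal centroidal axis using Ī + A·d² with d = y − 147.91:
  bottom plate: d = -141.91 mm → contributes +43 524 411 mm⁴
  web plate: d = 4.0909 mm → contributes +33 012 347 mm⁴
  top plate: d = 157.09 mm → contributes +45 015 674 mm⁴
Total I = 121 552 432 mm⁴.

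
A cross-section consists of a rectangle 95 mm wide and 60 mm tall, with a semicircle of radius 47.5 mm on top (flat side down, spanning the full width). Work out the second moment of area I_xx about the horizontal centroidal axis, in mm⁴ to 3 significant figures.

Split into non-overlapping primitives; take the origin at the lower-left of the bounding box.
Rectangular body: 95 × 60, A = 5 700 mm², y = 30 mm, Ī = 1 710 000 mm⁴.
Semicircular cap: semicircle r = 47.5, A = 3544.1 mm², y = 80.16 mm, Ī = 558 736 mm⁴.
Centroid: ȳ = ΣA·y / ΣA = 49.231 mm.
Transfer each piece to the horizontal centroidal axis using Ī + A·d² with d = y − 49.231:
  rectangular body: d = -19.231 mm → contributes +3 817 985 mm⁴
  semicircular cap: d = 30.929 mm → contributes +3 949 013 mm⁴
Total I = 7 766 998 mm⁴.

I_xx ≈ 7.77 × 10⁶ mm⁴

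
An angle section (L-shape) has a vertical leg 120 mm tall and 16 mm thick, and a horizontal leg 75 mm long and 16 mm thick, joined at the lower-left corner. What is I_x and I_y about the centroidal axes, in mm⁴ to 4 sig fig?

Treat the section as a set of non-overlapping primitives; coordinates are from the bounding-box lower-left.
Vertical leg: 16 × 120, A = 1 920 mm², y = 60 mm, Ī = 2 304 000 mm⁴.
Horizontal leg (remainder): 59 × 16, A = 944 mm², y = 8 mm, Ī = 20138.7 mm⁴.
Centroid: ȳ = ΣA·y / ΣA = 42.8603 mm.
Transfer each piece to the centroidal x-axis using Ī + A·d² with d = y − 42.8603:
  vertical leg: d = 17.1397 mm → contributes +2 868 035 mm⁴
  horizontal leg (remainder): d = -34.8603 mm → contributes +1 167 328 mm⁴
Total I = 4 035 363 mm⁴.
For the y-axis: x̄ = 20.3603 mm.
Repeating about the centroidal y-axis gives I_y = 1 204 743 mm⁴.

I_x ≈ 4.035 × 10⁶ mm⁴, I_y ≈ 1.205 × 10⁶ mm⁴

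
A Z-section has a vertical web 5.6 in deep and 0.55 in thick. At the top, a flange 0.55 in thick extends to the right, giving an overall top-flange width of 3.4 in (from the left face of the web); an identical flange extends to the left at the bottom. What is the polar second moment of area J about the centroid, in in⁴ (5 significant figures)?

J ≈ 39.375 in⁴

Break the section into simple shapes (no overlaps), measuring from the bottom-left corner of the bounding box.
Web: 0.55 × 5.6, A = 3.08 in², y = 2.8 in, Ī = 8.049067 in⁴.
Top flange (beyond web): 2.85 × 0.55, A = 1.5675 in², y = 5.325 in, Ī = 0.03951406 in⁴.
Bottom flange (beyond web): 2.85 × 0.55, A = 1.5675 in², y = 0.275 in, Ī = 0.03951406 in⁴.
Centroid: ȳ = ΣA·y / ΣA = 2.8 in.
Transfer each piece to the centroidal x-axis using Ī + A·d² with d = y − 2.8:
  web: d = 0 in → contributes +8.049067 in⁴
  top flange (beyond web): d = 2.525 in → contributes +10.03331 in⁴
  bottom flange (beyond web): d = -2.525 in → contributes +10.03331 in⁴
Total I = 28.11568 in⁴.
For the y-axis: x̄ = 3.125 in.
Repeating about the centroidal y-axis gives I_y = 11.25979 in⁴.
Polar second moment: J = I_x + I_y = 39.37547 in⁴.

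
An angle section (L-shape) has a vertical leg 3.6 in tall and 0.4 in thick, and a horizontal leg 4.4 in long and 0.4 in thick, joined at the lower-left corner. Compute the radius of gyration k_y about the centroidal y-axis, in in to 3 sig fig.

k_y ≈ 1.38 in

Break the section into simple shapes (no overlaps), measuring from the bottom-left corner of the bounding box.
Vertical leg: 0.4 × 3.6, A = 1.44 in², x = 0.2 in, Ī = 0.0192 in⁴.
Horizontal leg (remainder): 4 × 0.4, A = 1.6 in², x = 2.4 in, Ī = 2.1333 in⁴.
Centroid: x̄ = ΣA·x / ΣA = 1.3579 in.
Transfer each piece to the centroidal y-axis using Ī + A·d² with d = x − 1.3579:
  vertical leg: d = -1.1579 in → contributes +1.9498 in⁴
  horizontal leg (remainder): d = 1.0421 in → contributes +3.8709 in⁴
Total I = 5.8207 in⁴.
Radius of gyration: k = √(I/A) = √(5.8207 / 3.04) = 1.3837 in.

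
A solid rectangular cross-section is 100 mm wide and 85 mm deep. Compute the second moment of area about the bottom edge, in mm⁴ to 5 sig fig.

I_base ≈ 2.0471 × 10⁷ mm⁴

The section: 100 × 85, A = 8 500 mm², y = 42.5 mm, Ī = 5 117 708 mm⁴.
Transfer it to the base of the section using Ī + A·d² with d = y − 0:
  the section: d = 42.5 mm → contributes +20 470 833 mm⁴
Total I = 20 470 833 mm⁴.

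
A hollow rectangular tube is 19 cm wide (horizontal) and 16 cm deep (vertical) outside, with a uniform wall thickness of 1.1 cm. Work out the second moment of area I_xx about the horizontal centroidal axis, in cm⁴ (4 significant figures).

Treat the section as a set of non-overlapping primitives; coordinates are from the bounding-box lower-left.
Outer rectangle: 19 × 16, A = 304 cm², y = 8 cm, Ī = 6485.33 cm⁴.
Inner void (subtracted): 16.8 × 13.8, A = 231.84 cm², y = 8 cm, Ī = 3679.3 cm⁴.
By symmetry the centroid is at mid-height, ȳ = 8 cm.
All pieces are centred on the horizontal centroidal axis, so I = ΣĪ (holes subtracted) = 2806.03 cm⁴.

I_xx ≈ 2806 cm⁴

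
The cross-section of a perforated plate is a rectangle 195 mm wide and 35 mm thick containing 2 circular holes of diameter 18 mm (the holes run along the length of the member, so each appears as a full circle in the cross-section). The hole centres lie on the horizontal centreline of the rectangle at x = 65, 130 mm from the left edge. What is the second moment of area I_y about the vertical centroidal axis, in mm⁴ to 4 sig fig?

I_y ≈ 2.108 × 10⁷ mm⁴

Decompose the section into non-overlapping parts with the origin at the bottom-left of its bounding rectangle.
Plate: 195 × 35, A = 6 825 mm², x = 97.5 mm, Ī = 21 626 719 mm⁴.
Hole 1 (subtracted): ⌀18, A = 254.469 mm², x = 65 mm, Ī = 5 153 mm⁴.
Hole 2 (subtracted): ⌀18, A = 254.469 mm², x = 130 mm, Ī = 5 153 mm⁴.
By symmetry the centroid is at mid-width, x̄ = 97.5 mm.
Transfer each piece to the vertical centroidal axis using Ī + A·d² with d = x − 97.5:
  plate: d = 0 mm → contributes +21 626 719 mm⁴
  hole 1: d = -32.5 mm → contributes −273 936 mm⁴
  hole 2: d = 32.5 mm → contributes −273 936 mm⁴
Total I = 21 078 847 mm⁴.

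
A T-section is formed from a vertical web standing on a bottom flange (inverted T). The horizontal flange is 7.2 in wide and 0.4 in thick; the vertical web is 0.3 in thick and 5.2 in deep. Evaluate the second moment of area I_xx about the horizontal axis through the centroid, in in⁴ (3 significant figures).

Split into non-overlapping primitives; take the origin at the lower-left of the bounding box.
Flange: 7.2 × 0.4, A = 2.88 in², y = 0.2 in, Ī = 0.0384 in⁴.
Web: 0.3 × 5.2, A = 1.56 in², y = 3 in, Ī = 3.5152 in⁴.
Centroid: ȳ = ΣA·y / ΣA = 1.1838 in.
Transfer each piece to the horizontal axis through the centroid using Ī + A·d² with d = y − 1.1838:
  flange: d = -0.98378 in → contributes +2.8258 in⁴
  web: d = 1.8162 in → contributes +8.6611 in⁴
Total I = 11.487 in⁴.

I_xx ≈ 11.5 in⁴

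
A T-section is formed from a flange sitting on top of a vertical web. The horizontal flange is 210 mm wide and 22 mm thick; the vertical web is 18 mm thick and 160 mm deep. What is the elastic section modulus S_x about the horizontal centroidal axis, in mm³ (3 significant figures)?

S_x ≈ 1.55 × 10⁵ mm³

Decompose the section into non-overlapping parts with the origin at the bottom-left of its bounding rectangle.
Flange: 210 × 22, A = 4 620 mm², y = 171 mm, Ī = 186 340 mm⁴.
Web: 18 × 160, A = 2 880 mm², y = 80 mm, Ī = 6 144 000 mm⁴.
Centroid: ȳ = ΣA·y / ΣA = 136.06 mm.
Transfer each piece to the horizontal centroidal axis using Ī + A·d² with d = y − 136.06:
  flange: d = 34.944 mm → contributes +5 827 744 mm⁴
  web: d = -56.056 mm → contributes +15 193 752 mm⁴
Total I = 21 021 496 mm⁴.
Extreme fibre distance c = 136.06 mm; S = I/c = 154 506 mm³.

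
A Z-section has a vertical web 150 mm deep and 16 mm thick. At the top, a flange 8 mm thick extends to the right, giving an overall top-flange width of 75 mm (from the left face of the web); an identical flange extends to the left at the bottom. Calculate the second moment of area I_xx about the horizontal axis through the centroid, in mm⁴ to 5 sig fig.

Treat the section as a set of non-overlapping primitives; coordinates are from the bounding-box lower-left.
Web: 16 × 150, A = 2 400 mm², y = 75 mm, Ī = 4 500 000 mm⁴.
Top flange (beyond web): 59 × 8, A = 472 mm², y = 146 mm, Ī = 2517.333 mm⁴.
Bottom flange (beyond web): 59 × 8, A = 472 mm², y = 4 mm, Ī = 2517.333 mm⁴.
Centroid: ȳ = ΣA·y / ΣA = 75 mm.
Transfer each piece to the horizontal axis through the centroid using Ī + A·d² with d = y − 75:
  web: d = 0 mm → contributes +4 500 000 mm⁴
  top flange (beyond web): d = 71 mm → contributes +2 381 869 mm⁴
  bottom flange (beyond web): d = -71 mm → contributes +2 381 869 mm⁴
Total I = 9 263 739 mm⁴.

I_xx ≈ 9.2637 × 10⁶ mm⁴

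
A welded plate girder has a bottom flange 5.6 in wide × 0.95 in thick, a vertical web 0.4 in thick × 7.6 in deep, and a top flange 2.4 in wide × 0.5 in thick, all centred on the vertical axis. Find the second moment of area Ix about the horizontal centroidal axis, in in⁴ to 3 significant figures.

Split into non-overlapping primitives; take the origin at the lower-left of the bounding box.
Bottom plate: 5.6 × 0.95, A = 5.32 in², y = 0.475 in, Ī = 0.40011 in⁴.
Web plate: 0.4 × 7.6, A = 3.04 in², y = 4.75 in, Ī = 14.633 in⁴.
Top plate: 2.4 × 0.5, A = 1.2 in², y = 8.8 in, Ī = 0.025 in⁴.
Centroid: ȳ = ΣA·y / ΣA = 2.8794 in.
Transfer each piece to the horizontal centroidal axis using Ī + A·d² with d = y − 2.8794:
  bottom plate: d = -2.4044 in → contributes +31.156 in⁴
  web plate: d = 1.8706 in → contributes +25.27 in⁴
  top plate: d = 5.9206 in → contributes +42.089 in⁴
Total I = 98.515 in⁴.

Ix ≈ 98.5 in⁴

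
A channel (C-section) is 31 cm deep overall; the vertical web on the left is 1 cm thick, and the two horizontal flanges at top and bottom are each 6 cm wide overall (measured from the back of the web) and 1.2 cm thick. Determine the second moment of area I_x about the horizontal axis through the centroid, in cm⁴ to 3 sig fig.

Split into non-overlapping primitives; take the origin at the lower-left of the bounding box.
Web: 1 × 31, A = 31 cm², y = 15.5 cm, Ī = 2482.6 cm⁴.
Top flange (beyond web): 5 × 1.2, A = 6 cm², y = 30.4 cm, Ī = 0.72 cm⁴.
Bottom flange (beyond web): 5 × 1.2, A = 6 cm², y = 0.6 cm, Ī = 0.72 cm⁴.
By symmetry the centroid is at mid-height, ȳ = 15.5 cm.
Transfer each piece to the horizontal axis through the centroid using Ī + A·d² with d = y − 15.5:
  web: d = 0 cm → contributes +2482.6 cm⁴
  top flange (beyond web): d = 14.9 cm → contributes +1332.8 cm⁴
  bottom flange (beyond web): d = -14.9 cm → contributes +1332.8 cm⁴
Total I = 5148.1 cm⁴.

I_x ≈ 5150 cm⁴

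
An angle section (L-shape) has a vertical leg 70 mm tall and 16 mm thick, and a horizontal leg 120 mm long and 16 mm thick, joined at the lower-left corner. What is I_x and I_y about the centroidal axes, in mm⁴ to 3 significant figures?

Break the section into simple shapes (no overlaps), measuring from the bottom-left corner of the bounding box.
Vertical leg: 16 × 70, A = 1 120 mm², y = 35 mm, Ī = 457 333 mm⁴.
Horizontal leg (remainder): 104 × 16, A = 1 664 mm², y = 8 mm, Ī = 35 499 mm⁴.
Centroid: ȳ = ΣA·y / ΣA = 18.862 mm.
Transfer each piece to the centroidal x-axis using Ī + A·d² with d = y − 18.862:
  vertical leg: d = 16.138 mm → contributes +749 018 mm⁴
  horizontal leg (remainder): d = -10.862 mm → contributes +231 825 mm⁴
Total I = 980 843 mm⁴.
For the y-axis: x̄ = 43.862 mm.
Repeating about the centroidal y-axis gives I_y = 3 933 643 mm⁴.

I_x ≈ 9.81 × 10⁵ mm⁴, I_y ≈ 3.93 × 10⁶ mm⁴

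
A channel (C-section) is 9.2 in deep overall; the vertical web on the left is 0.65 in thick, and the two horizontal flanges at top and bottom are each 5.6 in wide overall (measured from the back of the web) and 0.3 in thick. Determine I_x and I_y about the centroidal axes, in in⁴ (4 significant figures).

Treat the section as a set of non-overlapping primitives; coordinates are from the bounding-box lower-left.
Web: 0.65 × 9.2, A = 5.98 in², y = 4.6 in, Ī = 42.1789 in⁴.
Top flange (beyond web): 4.95 × 0.3, A = 1.485 in², y = 9.05 in, Ī = 0.0111375 in⁴.
Bottom flange (beyond web): 4.95 × 0.3, A = 1.485 in², y = 0.15 in, Ī = 0.0111375 in⁴.
By symmetry the centroid is at mid-height, ȳ = 4.6 in.
Transfer each piece to the centroidal x-axis using Ī + A·d² with d = y − 4.6:
  web: d = 0 in → contributes +42.1789 in⁴
  top flange (beyond web): d = 4.45 in → contributes +29.4179 in⁴
  bottom flange (beyond web): d = -4.45 in → contributes +29.4179 in⁴
Total I = 101.015 in⁴.
For the y-axis: x̄ = 1.25416 in.
Repeating about the centroidal y-axis gives I_y = 21.8328 in⁴.

I_x ≈ 101.0 in⁴, I_y ≈ 21.83 in⁴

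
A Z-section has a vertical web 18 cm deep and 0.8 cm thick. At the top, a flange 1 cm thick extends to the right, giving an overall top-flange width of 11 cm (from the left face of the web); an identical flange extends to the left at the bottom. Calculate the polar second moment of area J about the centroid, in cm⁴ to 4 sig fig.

J ≈ 2659 cm⁴

Split into non-overlapping primitives; take the origin at the lower-left of the bounding box.
Web: 0.8 × 18, A = 14.4 cm², y = 9 cm, Ī = 388.8 cm⁴.
Top flange (beyond web): 10.2 × 1, A = 10.2 cm², y = 17.5 cm, Ī = 0.85 cm⁴.
Bottom flange (beyond web): 10.2 × 1, A = 10.2 cm², y = 0.5 cm, Ī = 0.85 cm⁴.
Centroid: ȳ = ΣA·y / ΣA = 9 cm.
Transfer each piece to the centroidal x-axis using Ī + A·d² with d = y − 9:
  web: d = 0 cm → contributes +388.8 cm⁴
  top flange (beyond web): d = 8.5 cm → contributes +737.8 cm⁴
  bottom flange (beyond web): d = -8.5 cm → contributes +737.8 cm⁴
Total I = 1864.4 cm⁴.
For the y-axis: x̄ = 10.6 cm.
Repeating about the centroidal y-axis gives I_y = 794.736 cm⁴.
Polar second moment: J = I_x + I_y = 2659.14 cm⁴.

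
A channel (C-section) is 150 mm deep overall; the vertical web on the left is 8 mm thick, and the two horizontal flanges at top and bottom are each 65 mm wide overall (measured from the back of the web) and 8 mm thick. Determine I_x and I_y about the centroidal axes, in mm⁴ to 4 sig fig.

Split into non-overlapping primitives; take the origin at the lower-left of the bounding box.
Web: 8 × 150, A = 1 200 mm², y = 75 mm, Ī = 2 250 000 mm⁴.
Top flange (beyond web): 57 × 8, A = 456 mm², y = 146 mm, Ī = 2 432 mm⁴.
Bottom flange (beyond web): 57 × 8, A = 456 mm², y = 4 mm, Ī = 2 432 mm⁴.
By symmetry the centroid is at mid-height, ȳ = 75 mm.
Transfer each piece to the centroidal x-axis using Ī + A·d² with d = y − 75:
  web: d = 0 mm → contributes +2 250 000 mm⁴
  top flange (beyond web): d = 71 mm → contributes +2 301 128 mm⁴
  bottom flange (beyond web): d = -71 mm → contributes +2 301 128 mm⁴
Total I = 6 852 256 mm⁴.
For the y-axis: x̄ = 18.0341 mm.
Repeating about the centroidal y-axis gives I_y = 800 654 mm⁴.

I_x ≈ 6.852 × 10⁶ mm⁴, I_y ≈ 8.007 × 10⁵ mm⁴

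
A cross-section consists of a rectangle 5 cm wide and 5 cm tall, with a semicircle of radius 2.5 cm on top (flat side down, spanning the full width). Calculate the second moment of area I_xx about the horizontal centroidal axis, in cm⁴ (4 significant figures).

I_xx ≈ 145.8 cm⁴

Treat the section as a set of non-overlapping primitives; coordinates are from the bounding-box lower-left.
Rectangular body: 5 × 5, A = 25 cm², y = 2.5 cm, Ī = 52.0833 cm⁴.
Semicircular cap: semicircle r = 2.5, A = 9.81748 cm², y = 6.06103 cm, Ī = 4.28738 cm⁴.
Centroid: ȳ = ΣA·y / ΣA = 3.5041 cm.
Transfer each piece to the horizontal centroidal axis using Ī + A·d² with d = y − 3.5041:
  rectangular body: d = -1.0041 cm → contributes +77.2889 cm⁴
  semicircular cap: d = 2.55693 cm → contributes +68.4729 cm⁴
Total I = 145.762 cm⁴.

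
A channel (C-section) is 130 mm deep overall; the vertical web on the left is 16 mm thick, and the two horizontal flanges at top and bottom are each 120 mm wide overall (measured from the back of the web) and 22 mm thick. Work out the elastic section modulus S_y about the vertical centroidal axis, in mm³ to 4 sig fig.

S_y ≈ 1.317 × 10⁵ mm³

Decompose the section into non-overlapping parts with the origin at the bottom-left of its bounding rectangle.
Web: 16 × 130, A = 2 080 mm², x = 8 mm, Ī = 44373.3 mm⁴.
Top flange (beyond web): 104 × 22, A = 2 288 mm², x = 68 mm, Ī = 2 062 251 mm⁴.
Bottom flange (beyond web): 104 × 22, A = 2 288 mm², x = 68 mm, Ī = 2 062 251 mm⁴.
Centroid: x̄ = ΣA·x / ΣA = 49.25 mm.
Transfer each piece to the vertical centroidal axis using Ī + A·d² with d = x − 49.25:
  web: d = -41.25 mm → contributes +3 583 623 mm⁴
  top flange (beyond web): d = 18.75 mm → contributes +2 866 626 mm⁴
  bottom flange (beyond web): d = 18.75 mm → contributes +2 866 626 mm⁴
Total I = 9 316 875 mm⁴.
Extreme fibre distance c = 70.75 mm; S = I/c = 131 687 mm³.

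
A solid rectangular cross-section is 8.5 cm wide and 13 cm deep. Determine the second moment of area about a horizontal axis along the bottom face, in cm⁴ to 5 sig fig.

I_base ≈ 6224.8 cm⁴

The section: 8.5 × 13, A = 110.5 cm², y = 6.5 cm, Ī = 1556.208 cm⁴.
Transfer it to a horizontal axis along the bottom face using Ī + A·d² with d = y − 0:
  the section: d = 6.5 cm → contributes +6224.833 cm⁴
Total I = 6224.833 cm⁴.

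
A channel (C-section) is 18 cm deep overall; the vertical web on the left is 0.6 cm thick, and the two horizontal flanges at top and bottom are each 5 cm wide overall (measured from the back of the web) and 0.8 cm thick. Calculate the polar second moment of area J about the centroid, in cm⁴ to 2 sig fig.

Break the section into simple shapes (no overlaps), measuring from the bottom-left corner of the bounding box.
Web: 0.6 × 18, A = 10.8 cm², y = 9 cm, Ī = 291.6 cm⁴.
Top flange (beyond web): 4.4 × 0.8, A = 3.52 cm², y = 17.6 cm, Ī = 0.1877 cm⁴.
Bottom flange (beyond web): 4.4 × 0.8, A = 3.52 cm², y = 0.4 cm, Ī = 0.1877 cm⁴.
By symmetry the centroid is at mid-height, ȳ = 9 cm.
Transfer each piece to the centroidal x-axis using Ī + A·d² with d = y − 9:
  web: d = 0 cm → contributes +291.6 cm⁴
  top flange (beyond web): d = 8.6 cm → contributes +260.5 cm⁴
  bottom flange (beyond web): d = -8.6 cm → contributes +260.5 cm⁴
Total I = 812.7 cm⁴.
For the y-axis: x̄ = 1.287 cm.
Repeating about the centroidal y-axis gives I_y = 38.32 cm⁴.
Polar second moment: J = I_x + I_y = 851 cm⁴.

J ≈ 850 cm⁴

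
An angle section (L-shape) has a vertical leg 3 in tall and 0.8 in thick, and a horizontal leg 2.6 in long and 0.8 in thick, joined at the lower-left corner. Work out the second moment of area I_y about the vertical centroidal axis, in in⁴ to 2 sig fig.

Break the section into simple shapes (no overlaps), measuring from the bottom-left corner of the bounding box.
Vertical leg: 0.8 × 3, A = 2.4 in², x = 0.4 in, Ī = 0.128 in⁴.
Horizontal leg (remainder): 1.8 × 0.8, A = 1.44 in², x = 1.7 in, Ī = 0.3888 in⁴.
Centroid: x̄ = ΣA·x / ΣA = 0.8875 in.
Transfer each piece to the vertical centroidal axis using Ī + A·d² with d = x − 0.8875:
  vertical leg: d = -0.4875 in → contributes +0.6984 in⁴
  horizontal leg (remainder): d = 0.8125 in → contributes +1.339 in⁴
Total I = 2.038 in⁴.

I_y ≈ 2.0 in⁴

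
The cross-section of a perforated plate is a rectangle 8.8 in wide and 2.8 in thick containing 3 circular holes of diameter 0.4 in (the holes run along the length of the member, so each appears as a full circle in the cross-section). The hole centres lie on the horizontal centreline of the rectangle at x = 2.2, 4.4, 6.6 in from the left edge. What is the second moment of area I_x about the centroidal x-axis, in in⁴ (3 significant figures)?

Treat the section as a set of non-overlapping primitives; coordinates are from the bounding-box lower-left.
Plate: 8.8 × 2.8, A = 24.64 in², y = 1.4 in, Ī = 16.098 in⁴.
Hole 1 (subtracted): ⌀0.4, A = 0.12566 in², y = 1.4 in, Ī = 0.0012566 in⁴.
Hole 2 (subtracted): ⌀0.4, A = 0.12566 in², y = 1.4 in, Ī = 0.0012566 in⁴.
Hole 3 (subtracted): ⌀0.4, A = 0.12566 in², y = 1.4 in, Ī = 0.0012566 in⁴.
By symmetry the centroid is at mid-height, ȳ = 1.4 in.
All pieces are centred on the centroidal x-axis, so I = ΣĪ (holes subtracted) = 16.094 in⁴.

I_x ≈ 16.1 in⁴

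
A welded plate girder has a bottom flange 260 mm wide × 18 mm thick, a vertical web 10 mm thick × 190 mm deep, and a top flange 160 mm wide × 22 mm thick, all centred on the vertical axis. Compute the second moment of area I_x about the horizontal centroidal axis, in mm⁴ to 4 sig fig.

I_x ≈ 9.488 × 10⁷ mm⁴

Split into non-overlapping primitives; take the origin at the lower-left of the bounding box.
Bottom plate: 260 × 18, A = 4 680 mm², y = 9 mm, Ī = 126 360 mm⁴.
Web plate: 10 × 190, A = 1 900 mm², y = 113 mm, Ī = 5 715 833 mm⁴.
Top plate: 160 × 22, A = 3 520 mm², y = 219 mm, Ī = 141 973 mm⁴.
Centroid: ȳ = ΣA·y / ΣA = 101.752 mm.
Transfer each piece to the horizontal centroidal axis using Ī + A·d² with d = y − 101.752:
  bottom plate: d = -92.7525 mm → contributes +40 388 501 mm⁴
  web plate: d = 11.2475 mm → contributes +5 956 196 mm⁴
  top plate: d = 117.248 mm → contributes +48 531 350 mm⁴
Total I = 94 876 048 mm⁴.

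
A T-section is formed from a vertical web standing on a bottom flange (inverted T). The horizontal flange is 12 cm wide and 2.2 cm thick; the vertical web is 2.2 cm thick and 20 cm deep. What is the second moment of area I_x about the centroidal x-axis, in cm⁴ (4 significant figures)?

I_x ≈ 3510 cm⁴

Treat the section as a set of non-overlapping primitives; coordinates are from the bounding-box lower-left.
Flange: 12 × 2.2, A = 26.4 cm², y = 1.1 cm, Ī = 10.648 cm⁴.
Web: 2.2 × 20, A = 44 cm², y = 12.2 cm, Ī = 1466.67 cm⁴.
Centroid: ȳ = ΣA·y / ΣA = 8.0375 cm.
Transfer each piece to the centroidal x-axis using Ī + A·d² with d = y − 8.0375:
  flange: d = -6.9375 cm → contributes +1281.25 cm⁴
  web: d = 4.1625 cm → contributes +2229.03 cm⁴
Total I = 3510.28 cm⁴.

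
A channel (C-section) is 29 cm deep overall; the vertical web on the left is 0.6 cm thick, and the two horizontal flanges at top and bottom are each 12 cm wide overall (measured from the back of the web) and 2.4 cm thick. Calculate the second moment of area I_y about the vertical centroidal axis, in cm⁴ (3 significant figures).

I_y ≈ 1070 cm⁴

Decompose the section into non-overlapping parts with the origin at the bottom-left of its bounding rectangle.
Web: 0.6 × 29, A = 17.4 cm², x = 0.3 cm, Ī = 0.522 cm⁴.
Top flange (beyond web): 11.4 × 2.4, A = 27.36 cm², x = 6.3 cm, Ī = 296.31 cm⁴.
Bottom flange (beyond web): 11.4 × 2.4, A = 27.36 cm², x = 6.3 cm, Ī = 296.31 cm⁴.
Centroid: x̄ = ΣA·x / ΣA = 4.8524 cm.
Transfer each piece to the vertical centroidal axis using Ī + A·d² with d = x − 4.8524:
  web: d = -4.5524 cm → contributes +361.13 cm⁴
  top flange (beyond web): d = 1.4476 cm → contributes +353.64 cm⁴
  bottom flange (beyond web): d = 1.4476 cm → contributes +353.64 cm⁴
Total I = 1068.4 cm⁴.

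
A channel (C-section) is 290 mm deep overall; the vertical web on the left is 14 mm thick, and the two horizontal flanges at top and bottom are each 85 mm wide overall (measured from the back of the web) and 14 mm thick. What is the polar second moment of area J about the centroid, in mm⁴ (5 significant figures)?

Treat the section as a set of non-overlapping primitives; coordinates are from the bounding-box lower-left.
Web: 14 × 290, A = 4 060 mm², y = 145 mm, Ī = 28 453 833 mm⁴.
Top flange (beyond web): 71 × 14, A = 994 mm², y = 283 mm, Ī = 16235.33 mm⁴.
Bottom flange (beyond web): 71 × 14, A = 994 mm², y = 7 mm, Ī = 16235.33 mm⁴.
By symmetry the centroid is at mid-height, ȳ = 145 mm.
Transfer each piece to the centroidal x-axis using Ī + A·d² with d = y − 145:
  web: d = 0 mm → contributes +28 453 833 mm⁴
  top flange (beyond web): d = 138 mm → contributes +18 945 971 mm⁴
  bottom flange (beyond web): d = -138 mm → contributes +18 945 971 mm⁴
Total I = 66 345 776 mm⁴.
For the y-axis: x̄ = 20.96991 mm.
Repeating about the centroidal y-axis gives I_y = 3 311 947 mm⁴.
Polar second moment: J = I_x + I_y = 69 657 723 mm⁴.

J ≈ 6.9658 × 10⁷ mm⁴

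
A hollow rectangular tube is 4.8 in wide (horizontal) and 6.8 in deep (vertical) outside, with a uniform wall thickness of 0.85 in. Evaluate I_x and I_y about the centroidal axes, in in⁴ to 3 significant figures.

Split into non-overlapping primitives; take the origin at the lower-left of the bounding box.
Outer rectangle: 4.8 × 6.8, A = 32.64 in², y = 3.4 in, Ī = 125.77 in⁴.
Inner void (subtracted): 3.1 × 5.1, A = 15.81 in², y = 3.4 in, Ī = 34.268 in⁴.
By symmetry the centroid is at mid-height, ȳ = 3.4 in.
All pieces are centred on the centroidal x-axis, so I = ΣĪ (holes subtracted) = 91.505 in⁴.
Repeating about the centroidal y-axis gives I_y = 50.008 in⁴.

I_x ≈ 91.5 in⁴, I_y ≈ 50.0 in⁴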